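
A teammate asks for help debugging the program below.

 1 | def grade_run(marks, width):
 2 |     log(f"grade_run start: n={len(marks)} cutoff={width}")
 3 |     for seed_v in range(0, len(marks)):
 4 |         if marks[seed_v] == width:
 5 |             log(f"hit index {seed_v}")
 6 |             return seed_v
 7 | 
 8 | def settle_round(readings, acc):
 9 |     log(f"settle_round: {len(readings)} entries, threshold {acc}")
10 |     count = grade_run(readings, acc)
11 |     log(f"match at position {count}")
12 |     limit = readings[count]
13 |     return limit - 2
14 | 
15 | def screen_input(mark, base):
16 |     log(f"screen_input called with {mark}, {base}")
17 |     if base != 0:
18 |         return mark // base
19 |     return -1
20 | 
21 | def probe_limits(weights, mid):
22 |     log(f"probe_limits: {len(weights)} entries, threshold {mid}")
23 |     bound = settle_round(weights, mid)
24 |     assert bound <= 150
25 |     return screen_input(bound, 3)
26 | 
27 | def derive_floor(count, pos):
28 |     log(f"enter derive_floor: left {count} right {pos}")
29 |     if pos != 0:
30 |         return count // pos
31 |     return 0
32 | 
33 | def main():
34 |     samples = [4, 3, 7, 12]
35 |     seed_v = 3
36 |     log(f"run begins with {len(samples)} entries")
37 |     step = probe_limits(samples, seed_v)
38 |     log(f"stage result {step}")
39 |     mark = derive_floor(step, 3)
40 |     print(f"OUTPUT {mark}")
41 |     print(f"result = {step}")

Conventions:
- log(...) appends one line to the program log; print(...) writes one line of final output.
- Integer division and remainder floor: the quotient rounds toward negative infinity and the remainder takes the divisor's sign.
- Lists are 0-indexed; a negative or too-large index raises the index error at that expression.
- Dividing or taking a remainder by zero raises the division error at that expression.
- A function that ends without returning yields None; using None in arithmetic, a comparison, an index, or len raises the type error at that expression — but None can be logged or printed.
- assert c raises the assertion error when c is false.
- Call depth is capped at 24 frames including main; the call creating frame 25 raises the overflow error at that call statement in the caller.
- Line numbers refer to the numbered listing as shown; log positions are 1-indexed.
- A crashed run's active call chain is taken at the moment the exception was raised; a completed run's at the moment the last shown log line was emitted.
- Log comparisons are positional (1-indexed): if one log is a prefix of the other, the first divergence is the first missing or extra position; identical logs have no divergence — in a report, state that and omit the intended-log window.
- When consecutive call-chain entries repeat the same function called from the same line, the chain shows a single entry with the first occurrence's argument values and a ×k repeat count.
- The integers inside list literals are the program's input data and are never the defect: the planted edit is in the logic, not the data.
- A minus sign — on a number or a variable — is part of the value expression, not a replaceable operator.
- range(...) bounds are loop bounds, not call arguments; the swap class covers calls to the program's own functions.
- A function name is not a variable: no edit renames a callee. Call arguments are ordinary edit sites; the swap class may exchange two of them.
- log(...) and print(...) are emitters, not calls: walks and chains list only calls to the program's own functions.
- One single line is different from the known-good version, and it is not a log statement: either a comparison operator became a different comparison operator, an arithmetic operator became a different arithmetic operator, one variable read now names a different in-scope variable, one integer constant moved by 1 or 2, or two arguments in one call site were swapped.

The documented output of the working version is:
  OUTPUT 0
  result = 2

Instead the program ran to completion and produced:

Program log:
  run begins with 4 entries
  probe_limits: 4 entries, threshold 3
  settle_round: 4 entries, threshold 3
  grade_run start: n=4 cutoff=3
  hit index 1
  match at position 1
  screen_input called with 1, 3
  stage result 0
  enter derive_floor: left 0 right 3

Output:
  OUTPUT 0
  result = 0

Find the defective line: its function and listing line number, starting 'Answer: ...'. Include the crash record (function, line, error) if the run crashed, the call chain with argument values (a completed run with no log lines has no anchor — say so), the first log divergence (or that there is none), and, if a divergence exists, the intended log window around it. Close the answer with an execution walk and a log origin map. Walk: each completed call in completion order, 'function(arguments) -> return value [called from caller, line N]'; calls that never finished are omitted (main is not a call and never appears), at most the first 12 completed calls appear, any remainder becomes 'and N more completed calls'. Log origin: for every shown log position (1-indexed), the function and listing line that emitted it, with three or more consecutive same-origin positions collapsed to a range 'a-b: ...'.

Answer: the defect is in settle_round at line 13.
The tell: The earliest visible damage is log position 7 — 'screen_input called with 1, 3' rather than the intended 'screen_input called with 6, 3'.
Call chain: main -> derive_floor(0, 3) (called at line 39).
First divergence: at position 7 the run shows 'screen_input called with 1, 3' where the working version logs 'screen_input called with 6, 3'.
Intended log window:
  5: hit index 1
  6: match at position 1
  7: screen_input called with 6, 3
  8: stage result 2
Execution walk:
  grade_run([4, 3, 7, 12], 3) -> 1  [called from settle_round, line 10]
  settle_round([4, 3, 7, 12], 3) -> 1  [called from probe_limits, line 23]
  screen_input(1, 3) -> 0  [called from probe_limits, line 25]
  probe_limits([4, 3, 7, 12], 3) -> 0  [called from main, line 37]
  derive_floor(0, 3) -> 0  [called from main, line 39]
Origin of each log line:
  1 — main, line 36
  2 — probe_limits, line 22
  3 — settle_round, line 9
  4 — grade_run, line 2
  5 — grade_run, line 5
  6 — settle_round, line 11
  7 — screen_input, line 16
  8 — main, line 38
  9 — derive_floor, line 28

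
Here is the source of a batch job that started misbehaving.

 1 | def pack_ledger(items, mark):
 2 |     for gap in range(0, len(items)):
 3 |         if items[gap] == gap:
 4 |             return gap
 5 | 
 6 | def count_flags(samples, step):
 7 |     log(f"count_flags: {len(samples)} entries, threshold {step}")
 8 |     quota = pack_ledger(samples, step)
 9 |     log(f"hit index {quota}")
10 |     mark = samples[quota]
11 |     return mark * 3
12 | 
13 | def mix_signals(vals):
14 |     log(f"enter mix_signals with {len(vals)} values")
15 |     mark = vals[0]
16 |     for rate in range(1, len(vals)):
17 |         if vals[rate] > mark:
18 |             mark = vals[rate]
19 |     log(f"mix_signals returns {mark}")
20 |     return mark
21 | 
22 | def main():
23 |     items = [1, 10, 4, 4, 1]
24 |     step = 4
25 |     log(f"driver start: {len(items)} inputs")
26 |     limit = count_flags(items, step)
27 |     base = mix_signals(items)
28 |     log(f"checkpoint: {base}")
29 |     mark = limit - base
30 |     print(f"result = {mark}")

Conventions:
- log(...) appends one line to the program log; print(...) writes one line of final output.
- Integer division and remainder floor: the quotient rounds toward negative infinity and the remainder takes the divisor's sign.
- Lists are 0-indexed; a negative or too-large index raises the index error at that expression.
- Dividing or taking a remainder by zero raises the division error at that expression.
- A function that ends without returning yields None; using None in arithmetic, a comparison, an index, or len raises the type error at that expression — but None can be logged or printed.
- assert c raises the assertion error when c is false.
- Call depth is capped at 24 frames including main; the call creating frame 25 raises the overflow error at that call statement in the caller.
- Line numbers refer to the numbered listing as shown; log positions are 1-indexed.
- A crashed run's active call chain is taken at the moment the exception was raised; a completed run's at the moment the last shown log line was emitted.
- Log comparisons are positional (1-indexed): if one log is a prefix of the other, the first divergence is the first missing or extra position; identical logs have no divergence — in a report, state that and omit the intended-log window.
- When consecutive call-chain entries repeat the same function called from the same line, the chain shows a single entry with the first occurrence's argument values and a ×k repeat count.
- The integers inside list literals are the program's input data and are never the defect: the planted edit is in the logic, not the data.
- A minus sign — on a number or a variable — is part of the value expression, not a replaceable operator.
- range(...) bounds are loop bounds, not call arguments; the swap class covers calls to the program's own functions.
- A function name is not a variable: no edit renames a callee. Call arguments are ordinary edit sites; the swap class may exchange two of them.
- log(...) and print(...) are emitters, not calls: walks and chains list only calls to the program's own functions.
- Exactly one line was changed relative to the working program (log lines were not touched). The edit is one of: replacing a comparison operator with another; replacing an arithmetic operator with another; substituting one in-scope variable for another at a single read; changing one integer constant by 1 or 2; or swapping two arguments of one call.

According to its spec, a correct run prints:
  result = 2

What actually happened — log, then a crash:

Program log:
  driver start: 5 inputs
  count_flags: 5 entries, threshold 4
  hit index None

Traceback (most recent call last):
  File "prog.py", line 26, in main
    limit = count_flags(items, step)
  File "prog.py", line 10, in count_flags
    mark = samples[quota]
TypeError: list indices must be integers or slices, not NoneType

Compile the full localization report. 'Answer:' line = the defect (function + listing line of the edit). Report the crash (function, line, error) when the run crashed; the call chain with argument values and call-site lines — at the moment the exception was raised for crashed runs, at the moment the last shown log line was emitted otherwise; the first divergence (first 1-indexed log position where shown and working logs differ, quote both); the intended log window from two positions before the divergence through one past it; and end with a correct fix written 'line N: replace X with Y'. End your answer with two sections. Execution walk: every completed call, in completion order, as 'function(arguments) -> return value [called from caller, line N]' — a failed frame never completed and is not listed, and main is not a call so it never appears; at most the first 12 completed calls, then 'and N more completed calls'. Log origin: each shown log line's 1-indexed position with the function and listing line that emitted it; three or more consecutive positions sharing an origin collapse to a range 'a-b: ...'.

Answer: the defect is in pack_ledger at line 3.
The tell: The log first diverges at position 3: the faulty run prints 'hit index None' where the working version prints 'hit index 2'.
Crash: count_flags, line 10, TypeError.
Call chain: main -> count_flags([1, 10, 4, 4, 1], 4) (called at line 26).
First divergence: position 3 — shown 'hit index None', intended 'hit index 2'.
Intended log window:
  1: driver start: 5 inputs
  2: count_flags: 5 entries, threshold 4
  3: hit index 2
  4: enter mix_signals with 5 values
Execution walk:
  pack_ledger([1, 10, 4, 4, 1], 4) -> None  [called from count_flags, line 8]
Log origin:
  1: from main, line 25
  2: from count_flags, line 7
  3: from count_flags, line 9
A correct fix: line 3: replace `items[gap] == gap` with `items[gap] == mark`.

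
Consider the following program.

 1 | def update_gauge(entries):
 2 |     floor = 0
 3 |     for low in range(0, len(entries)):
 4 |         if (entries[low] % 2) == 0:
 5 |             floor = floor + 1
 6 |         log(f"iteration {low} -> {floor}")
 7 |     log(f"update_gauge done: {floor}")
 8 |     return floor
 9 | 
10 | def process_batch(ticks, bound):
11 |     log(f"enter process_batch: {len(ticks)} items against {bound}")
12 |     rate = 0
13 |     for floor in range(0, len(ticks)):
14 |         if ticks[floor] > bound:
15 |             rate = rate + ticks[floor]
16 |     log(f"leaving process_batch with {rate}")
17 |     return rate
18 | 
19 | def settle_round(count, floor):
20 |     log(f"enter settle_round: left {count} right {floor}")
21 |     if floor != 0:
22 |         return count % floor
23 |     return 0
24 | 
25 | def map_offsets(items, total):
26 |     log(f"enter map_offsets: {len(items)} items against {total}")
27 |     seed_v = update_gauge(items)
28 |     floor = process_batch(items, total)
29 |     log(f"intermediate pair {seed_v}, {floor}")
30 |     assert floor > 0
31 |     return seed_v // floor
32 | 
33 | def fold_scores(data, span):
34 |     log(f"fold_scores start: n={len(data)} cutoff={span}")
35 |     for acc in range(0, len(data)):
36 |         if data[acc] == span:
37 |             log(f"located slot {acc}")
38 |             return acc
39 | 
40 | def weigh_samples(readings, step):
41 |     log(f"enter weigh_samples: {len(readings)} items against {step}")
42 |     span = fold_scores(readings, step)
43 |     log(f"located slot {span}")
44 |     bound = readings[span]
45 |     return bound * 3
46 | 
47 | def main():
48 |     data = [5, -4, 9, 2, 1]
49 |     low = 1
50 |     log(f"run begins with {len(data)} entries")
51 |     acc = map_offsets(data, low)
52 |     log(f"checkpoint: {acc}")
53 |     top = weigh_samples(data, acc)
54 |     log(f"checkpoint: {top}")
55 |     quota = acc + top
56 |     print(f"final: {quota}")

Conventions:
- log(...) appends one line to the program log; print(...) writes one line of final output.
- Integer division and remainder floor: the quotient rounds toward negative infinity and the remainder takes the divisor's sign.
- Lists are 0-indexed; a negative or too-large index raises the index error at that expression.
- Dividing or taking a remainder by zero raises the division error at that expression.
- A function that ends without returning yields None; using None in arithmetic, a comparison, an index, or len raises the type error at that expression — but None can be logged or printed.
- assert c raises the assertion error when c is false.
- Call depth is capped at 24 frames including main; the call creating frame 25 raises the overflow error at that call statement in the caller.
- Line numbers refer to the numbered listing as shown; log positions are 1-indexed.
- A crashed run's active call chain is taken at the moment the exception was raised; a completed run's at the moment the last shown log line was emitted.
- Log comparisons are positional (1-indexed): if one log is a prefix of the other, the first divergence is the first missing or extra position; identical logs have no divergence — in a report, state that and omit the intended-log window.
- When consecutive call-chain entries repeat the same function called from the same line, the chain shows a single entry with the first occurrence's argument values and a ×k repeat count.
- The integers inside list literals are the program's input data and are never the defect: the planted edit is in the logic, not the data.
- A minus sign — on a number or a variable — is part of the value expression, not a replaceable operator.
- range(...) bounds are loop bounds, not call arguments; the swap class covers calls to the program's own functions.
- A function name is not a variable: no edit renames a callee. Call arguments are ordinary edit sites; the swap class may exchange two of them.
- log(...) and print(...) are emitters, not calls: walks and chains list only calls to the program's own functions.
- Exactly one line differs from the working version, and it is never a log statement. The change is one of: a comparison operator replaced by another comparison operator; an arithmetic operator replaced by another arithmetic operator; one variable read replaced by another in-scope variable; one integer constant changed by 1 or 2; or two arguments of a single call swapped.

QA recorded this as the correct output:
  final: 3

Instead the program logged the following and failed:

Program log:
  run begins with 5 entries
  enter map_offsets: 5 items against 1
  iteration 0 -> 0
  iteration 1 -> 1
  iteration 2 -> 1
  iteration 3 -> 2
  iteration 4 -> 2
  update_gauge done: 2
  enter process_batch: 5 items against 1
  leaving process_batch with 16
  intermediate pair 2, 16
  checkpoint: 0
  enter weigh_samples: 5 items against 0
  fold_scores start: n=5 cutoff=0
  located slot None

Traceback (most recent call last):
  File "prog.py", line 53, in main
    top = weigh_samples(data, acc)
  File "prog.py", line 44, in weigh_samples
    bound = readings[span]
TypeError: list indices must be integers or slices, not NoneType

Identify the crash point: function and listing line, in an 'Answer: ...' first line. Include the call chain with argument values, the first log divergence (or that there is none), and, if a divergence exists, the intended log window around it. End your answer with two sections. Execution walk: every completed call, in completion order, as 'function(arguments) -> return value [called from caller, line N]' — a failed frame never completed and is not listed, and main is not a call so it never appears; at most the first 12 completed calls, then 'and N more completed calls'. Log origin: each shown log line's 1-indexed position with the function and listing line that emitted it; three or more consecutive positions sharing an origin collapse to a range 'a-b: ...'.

Answer: the error was raised in weigh_samples, line 44.
Key fact: Everything matches until log position 13, which reads 'enter weigh_samples: 5 items against 0' in place of 'enter weigh_samples: 5 items against 1'.
Call chain: main -> weigh_samples([5, -4, 9, 2, 1], 0) (called at line 53).
First divergence: position 13 — shown 'enter weigh_samples: 5 items against 0', intended 'enter weigh_samples: 5 items against 1'.
Intended log window:
  11: intermediate pair 2, 16
  12: checkpoint: 0
  13: enter weigh_samples: 5 items against 1
  14: fold_scores start: n=5 cutoff=1
Execution walk:
  update_gauge([5, -4, 9, 2, 1]) -> 2  [called from map_offsets, line 27]
  process_batch([5, -4, 9, 2, 1], 1) -> 16  [called from map_offsets, line 28]
  map_offsets([5, -4, 9, 2, 1], 1) -> 0  [called from main, line 51]
  fold_scores([5, -4, 9, 2, 1], 0) -> None  [called from weigh_samples, line 42]
Origin of each log line:
  1: logged in main at line 50
  2: logged in map_offsets at line 26
  3-7: logged in update_gauge at line 6
  8: logged in update_gauge at line 7
  9: logged in process_batch at line 11
  10: logged in process_batch at line 16
  11: logged in map_offsets at line 29
  12: logged in main at line 52
  13: logged in weigh_samples at line 41
  14: logged in fold_scores at line 34
  15: logged in weigh_samples at line 43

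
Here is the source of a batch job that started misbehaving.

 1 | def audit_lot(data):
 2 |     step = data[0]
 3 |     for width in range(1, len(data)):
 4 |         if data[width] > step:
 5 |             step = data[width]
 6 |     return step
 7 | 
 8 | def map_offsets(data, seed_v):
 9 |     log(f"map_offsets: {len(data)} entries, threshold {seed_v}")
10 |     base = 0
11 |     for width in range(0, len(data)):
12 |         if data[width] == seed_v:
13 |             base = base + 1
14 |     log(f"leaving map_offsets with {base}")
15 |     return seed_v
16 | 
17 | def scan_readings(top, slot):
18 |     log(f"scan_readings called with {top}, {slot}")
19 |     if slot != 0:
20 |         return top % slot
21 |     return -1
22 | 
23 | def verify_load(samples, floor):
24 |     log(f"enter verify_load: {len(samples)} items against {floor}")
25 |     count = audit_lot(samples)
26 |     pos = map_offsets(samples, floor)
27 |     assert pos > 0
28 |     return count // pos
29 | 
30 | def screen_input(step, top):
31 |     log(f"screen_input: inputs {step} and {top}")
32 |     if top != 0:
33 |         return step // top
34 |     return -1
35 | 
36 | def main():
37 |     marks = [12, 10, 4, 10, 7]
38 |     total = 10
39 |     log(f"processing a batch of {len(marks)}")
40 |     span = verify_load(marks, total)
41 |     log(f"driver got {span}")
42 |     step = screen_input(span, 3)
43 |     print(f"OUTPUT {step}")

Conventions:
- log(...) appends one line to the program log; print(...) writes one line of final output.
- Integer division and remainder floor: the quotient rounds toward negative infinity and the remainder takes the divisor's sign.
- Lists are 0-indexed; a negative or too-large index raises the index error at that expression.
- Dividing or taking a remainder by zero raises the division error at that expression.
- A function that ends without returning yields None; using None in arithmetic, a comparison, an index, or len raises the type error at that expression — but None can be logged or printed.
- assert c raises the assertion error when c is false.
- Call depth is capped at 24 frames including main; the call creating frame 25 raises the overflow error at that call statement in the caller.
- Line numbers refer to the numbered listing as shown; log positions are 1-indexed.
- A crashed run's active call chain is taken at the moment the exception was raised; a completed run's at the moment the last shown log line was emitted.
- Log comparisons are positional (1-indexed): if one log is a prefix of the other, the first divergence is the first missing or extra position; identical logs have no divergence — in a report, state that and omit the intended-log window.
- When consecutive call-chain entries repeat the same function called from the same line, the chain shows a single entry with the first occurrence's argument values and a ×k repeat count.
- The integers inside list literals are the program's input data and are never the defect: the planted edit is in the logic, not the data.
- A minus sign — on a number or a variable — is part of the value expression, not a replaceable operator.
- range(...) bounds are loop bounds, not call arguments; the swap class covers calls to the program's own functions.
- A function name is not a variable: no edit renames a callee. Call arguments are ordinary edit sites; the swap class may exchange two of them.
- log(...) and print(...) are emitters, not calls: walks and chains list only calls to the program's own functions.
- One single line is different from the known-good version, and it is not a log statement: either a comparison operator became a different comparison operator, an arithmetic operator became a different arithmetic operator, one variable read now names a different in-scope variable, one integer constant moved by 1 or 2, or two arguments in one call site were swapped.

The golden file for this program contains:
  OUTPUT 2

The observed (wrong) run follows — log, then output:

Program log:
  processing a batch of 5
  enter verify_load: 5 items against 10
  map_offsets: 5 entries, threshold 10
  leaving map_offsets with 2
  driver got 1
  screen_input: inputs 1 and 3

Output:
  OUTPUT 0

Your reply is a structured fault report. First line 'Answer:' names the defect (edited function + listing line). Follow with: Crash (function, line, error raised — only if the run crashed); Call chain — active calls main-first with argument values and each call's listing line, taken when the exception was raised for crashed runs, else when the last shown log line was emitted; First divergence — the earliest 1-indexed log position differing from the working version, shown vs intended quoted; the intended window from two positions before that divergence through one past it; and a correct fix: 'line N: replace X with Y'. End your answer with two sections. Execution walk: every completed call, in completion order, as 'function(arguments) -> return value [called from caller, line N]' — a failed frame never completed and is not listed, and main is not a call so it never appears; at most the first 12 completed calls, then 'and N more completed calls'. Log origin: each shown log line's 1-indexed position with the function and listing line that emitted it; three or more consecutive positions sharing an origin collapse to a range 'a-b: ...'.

Answer: the defect is in map_offsets at line 15.
The tell: The log first diverges at position 5: the faulty run prints 'driver got 1' where the working version prints 'driver got 6'.
Call chain: main -> screen_input(1, 3) (called at line 42).
First divergence: position 5 — the shown line 'driver got 1' should read 'driver got 6'.
Intended log window:
  3: map_offsets: 5 entries, threshold 10
  4: leaving map_offsets with 2
  5: driver got 6
  6: screen_input: inputs 6 and 3
Execution walk:
  audit_lot([12, 10, 4, 10, 7]) -> 12  [called from verify_load, line 25]
  map_offsets([12, 10, 4, 10, 7], 10) -> 10  [called from verify_load, line 26]
  verify_load([12, 10, 4, 10, 7], 10) -> 1  [called from main, line 40]
  screen_input(1, 3) -> 0  [called from main, line 42]
Log origin:
  1: emitted by main (line 39)
  2: emitted by verify_load (line 24)
  3: emitted by map_offsets (line 9)
  4: emitted by map_offsets (line 14)
  5: emitted by main (line 41)
  6: emitted by screen_input (line 31)
A correct fix: line 15: replace `seed_v` with `base`.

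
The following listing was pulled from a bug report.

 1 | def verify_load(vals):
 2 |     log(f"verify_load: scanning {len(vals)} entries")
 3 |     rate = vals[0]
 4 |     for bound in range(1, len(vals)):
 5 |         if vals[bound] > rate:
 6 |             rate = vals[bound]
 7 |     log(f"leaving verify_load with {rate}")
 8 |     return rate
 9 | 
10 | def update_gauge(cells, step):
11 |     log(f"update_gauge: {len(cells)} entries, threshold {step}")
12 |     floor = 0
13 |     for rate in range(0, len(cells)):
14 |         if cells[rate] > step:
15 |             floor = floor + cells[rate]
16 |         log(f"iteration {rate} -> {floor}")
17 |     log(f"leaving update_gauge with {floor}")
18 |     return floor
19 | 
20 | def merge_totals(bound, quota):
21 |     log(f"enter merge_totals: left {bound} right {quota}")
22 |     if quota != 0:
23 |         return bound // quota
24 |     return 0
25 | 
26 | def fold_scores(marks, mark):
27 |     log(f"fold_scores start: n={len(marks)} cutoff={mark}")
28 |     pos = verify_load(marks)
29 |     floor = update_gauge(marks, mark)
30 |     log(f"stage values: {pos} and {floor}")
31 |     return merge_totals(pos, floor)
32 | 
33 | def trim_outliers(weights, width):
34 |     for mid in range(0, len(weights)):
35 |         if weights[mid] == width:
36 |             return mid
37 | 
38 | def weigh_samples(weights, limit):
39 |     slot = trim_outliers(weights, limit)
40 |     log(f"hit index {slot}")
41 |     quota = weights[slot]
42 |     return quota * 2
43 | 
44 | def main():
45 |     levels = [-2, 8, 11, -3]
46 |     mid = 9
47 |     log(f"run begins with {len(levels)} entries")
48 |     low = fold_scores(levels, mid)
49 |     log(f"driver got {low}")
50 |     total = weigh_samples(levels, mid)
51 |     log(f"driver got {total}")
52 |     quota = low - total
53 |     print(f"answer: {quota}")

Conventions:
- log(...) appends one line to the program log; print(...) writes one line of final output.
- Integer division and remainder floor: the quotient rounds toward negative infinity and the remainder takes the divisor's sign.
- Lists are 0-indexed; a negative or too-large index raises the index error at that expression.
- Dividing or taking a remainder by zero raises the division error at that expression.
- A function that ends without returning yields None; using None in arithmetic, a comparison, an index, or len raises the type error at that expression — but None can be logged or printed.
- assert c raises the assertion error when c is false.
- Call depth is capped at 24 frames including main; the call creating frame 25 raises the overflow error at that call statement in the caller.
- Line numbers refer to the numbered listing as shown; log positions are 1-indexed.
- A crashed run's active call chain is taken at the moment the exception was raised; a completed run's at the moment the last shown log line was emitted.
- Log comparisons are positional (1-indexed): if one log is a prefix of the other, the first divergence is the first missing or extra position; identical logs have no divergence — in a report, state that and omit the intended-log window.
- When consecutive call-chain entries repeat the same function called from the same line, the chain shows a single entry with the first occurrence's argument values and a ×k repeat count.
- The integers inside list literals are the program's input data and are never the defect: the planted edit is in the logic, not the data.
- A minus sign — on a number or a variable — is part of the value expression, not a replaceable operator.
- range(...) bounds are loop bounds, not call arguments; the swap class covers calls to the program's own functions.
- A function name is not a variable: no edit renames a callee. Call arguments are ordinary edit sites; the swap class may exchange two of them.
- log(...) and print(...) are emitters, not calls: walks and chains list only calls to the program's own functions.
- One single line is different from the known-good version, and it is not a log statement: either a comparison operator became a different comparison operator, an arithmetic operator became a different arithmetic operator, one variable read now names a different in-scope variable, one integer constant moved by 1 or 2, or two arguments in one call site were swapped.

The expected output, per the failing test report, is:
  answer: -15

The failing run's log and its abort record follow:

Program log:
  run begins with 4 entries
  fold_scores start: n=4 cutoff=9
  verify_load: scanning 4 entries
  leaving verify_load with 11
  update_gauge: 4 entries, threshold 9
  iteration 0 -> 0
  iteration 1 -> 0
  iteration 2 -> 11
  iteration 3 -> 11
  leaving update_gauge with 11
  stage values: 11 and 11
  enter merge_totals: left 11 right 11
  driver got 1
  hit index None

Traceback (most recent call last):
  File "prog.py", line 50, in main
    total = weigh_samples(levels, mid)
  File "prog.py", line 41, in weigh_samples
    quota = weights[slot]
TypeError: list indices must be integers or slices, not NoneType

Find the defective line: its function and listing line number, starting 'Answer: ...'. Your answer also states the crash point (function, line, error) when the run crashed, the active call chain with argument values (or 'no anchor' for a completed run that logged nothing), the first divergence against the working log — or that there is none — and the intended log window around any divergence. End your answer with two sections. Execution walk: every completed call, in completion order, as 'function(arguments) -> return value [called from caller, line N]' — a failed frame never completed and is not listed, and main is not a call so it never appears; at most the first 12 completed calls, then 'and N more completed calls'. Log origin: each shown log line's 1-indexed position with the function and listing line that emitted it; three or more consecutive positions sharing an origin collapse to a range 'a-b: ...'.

Answer: the defect is in main at line 46.
Key observation: Position 2 is the first bad log line: 'fold_scores start: n=4 cutoff=9' should read 'fold_scores start: n=4 cutoff=8'.
Crash: weigh_samples, line 41, TypeError.
Call chain: main -> weigh_samples([-2, 8, 11, -3], 9) (called at line 50).
First divergence: at position 2 the run shows 'fold_scores start: n=4 cutoff=9' where the working version logs 'fold_scores start: n=4 cutoff=8'.
Intended log window:
  1: run begins with 4 entries
  2: fold_scores start: n=4 cutoff=8
  3: verify_load: scanning 4 entries
Execution walk:
  verify_load([-2, 8, 11, -3]) -> 11  [called from fold_scores, line 28]
  update_gauge([-2, 8, 11, -3], 9) -> 11  [called from fold_scores, line 29]
  merge_totals(11, 11) -> 1  [called from fold_scores, line 31]
  fold_scores([-2, 8, 11, -3], 9) -> 1  [called from main, line 48]
  trim_outliers([-2, 8, 11, -3], 9) -> None  [called from weigh_samples, line 39]
Log origins:
  1 — main, line 47
  2 — fold_scores, line 27
  3 — verify_load, line 2
  4 — verify_load, line 7
  5 — update_gauge, line 11
  6-9 — update_gauge, line 16
  10 — update_gauge, line 17
  11 — fold_scores, line 30
  12 — merge_totals, line 21
  13 — main, line 49
  14 — weigh_samples, line 40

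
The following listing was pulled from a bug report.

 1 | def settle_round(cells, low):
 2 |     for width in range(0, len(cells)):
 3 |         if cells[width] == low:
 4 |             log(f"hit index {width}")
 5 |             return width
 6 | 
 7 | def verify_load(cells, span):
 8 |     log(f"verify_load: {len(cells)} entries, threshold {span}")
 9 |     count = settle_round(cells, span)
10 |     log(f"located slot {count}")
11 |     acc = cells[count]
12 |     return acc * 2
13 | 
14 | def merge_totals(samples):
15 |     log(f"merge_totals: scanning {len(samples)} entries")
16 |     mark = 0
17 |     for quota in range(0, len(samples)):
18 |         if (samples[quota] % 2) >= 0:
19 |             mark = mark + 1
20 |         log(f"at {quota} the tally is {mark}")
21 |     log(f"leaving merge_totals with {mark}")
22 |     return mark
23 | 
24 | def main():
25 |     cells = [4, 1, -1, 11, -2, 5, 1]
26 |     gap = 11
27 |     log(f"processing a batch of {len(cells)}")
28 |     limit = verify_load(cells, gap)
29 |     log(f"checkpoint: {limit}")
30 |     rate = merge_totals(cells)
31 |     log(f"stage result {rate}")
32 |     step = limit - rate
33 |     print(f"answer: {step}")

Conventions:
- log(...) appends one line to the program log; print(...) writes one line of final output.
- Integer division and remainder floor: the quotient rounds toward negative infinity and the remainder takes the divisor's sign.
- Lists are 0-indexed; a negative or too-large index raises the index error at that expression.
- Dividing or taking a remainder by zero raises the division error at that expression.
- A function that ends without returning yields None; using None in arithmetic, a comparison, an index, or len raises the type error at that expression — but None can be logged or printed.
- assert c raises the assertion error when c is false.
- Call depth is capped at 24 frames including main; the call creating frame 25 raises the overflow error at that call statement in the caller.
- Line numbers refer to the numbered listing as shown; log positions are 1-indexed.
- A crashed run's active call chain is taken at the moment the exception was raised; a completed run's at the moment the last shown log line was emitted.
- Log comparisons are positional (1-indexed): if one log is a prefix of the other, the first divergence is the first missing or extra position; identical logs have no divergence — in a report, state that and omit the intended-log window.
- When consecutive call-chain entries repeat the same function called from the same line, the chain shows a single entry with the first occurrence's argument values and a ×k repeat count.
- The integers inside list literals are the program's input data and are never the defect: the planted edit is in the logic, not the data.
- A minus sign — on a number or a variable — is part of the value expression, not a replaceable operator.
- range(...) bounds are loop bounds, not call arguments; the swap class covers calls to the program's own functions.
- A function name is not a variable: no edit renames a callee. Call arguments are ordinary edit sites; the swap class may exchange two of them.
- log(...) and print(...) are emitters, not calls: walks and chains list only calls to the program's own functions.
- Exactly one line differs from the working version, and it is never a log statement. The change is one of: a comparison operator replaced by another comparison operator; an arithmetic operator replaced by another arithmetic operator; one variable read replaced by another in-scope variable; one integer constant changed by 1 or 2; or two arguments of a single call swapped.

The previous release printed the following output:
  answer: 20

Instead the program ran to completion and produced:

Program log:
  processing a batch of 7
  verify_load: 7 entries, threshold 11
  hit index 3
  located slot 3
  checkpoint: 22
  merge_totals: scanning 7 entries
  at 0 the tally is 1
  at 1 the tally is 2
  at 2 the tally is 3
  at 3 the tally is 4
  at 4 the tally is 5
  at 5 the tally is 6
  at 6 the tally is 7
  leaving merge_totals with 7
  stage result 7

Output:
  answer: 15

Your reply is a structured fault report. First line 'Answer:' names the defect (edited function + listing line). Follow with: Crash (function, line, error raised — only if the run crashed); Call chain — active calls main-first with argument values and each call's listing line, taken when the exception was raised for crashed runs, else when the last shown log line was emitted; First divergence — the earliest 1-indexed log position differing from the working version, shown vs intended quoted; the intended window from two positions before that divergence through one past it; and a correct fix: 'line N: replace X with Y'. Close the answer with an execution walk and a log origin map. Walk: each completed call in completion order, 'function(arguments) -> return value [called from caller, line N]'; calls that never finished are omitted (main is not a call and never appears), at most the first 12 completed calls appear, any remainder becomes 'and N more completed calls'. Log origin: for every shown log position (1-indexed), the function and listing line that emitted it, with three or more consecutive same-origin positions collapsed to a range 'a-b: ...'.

Answer: the defect is in merge_totals at line 18.
Key observation: Everything matches until log position 8, which reads 'at 1 the tally is 2' in place of 'at 1 the tally is 1'.
Call chain: main.
First divergence: position 8 — the shown line 'at 1 the tally is 2' should read 'at 1 the tally is 1'.
Intended log window:
  6: merge_totals: scanning 7 entries
  7: at 0 the tally is 1
  8: at 1 the tally is 1
  9: at 2 the tally is 1
Execution walk:
  settle_round([4, 1, -1, 11, -2, 5, 1], 11) -> 3  [called from verify_load, line 9]
  verify_load([4, 1, -1, 11, -2, 5, 1], 11) -> 22  [called from main, line 28]
  merge_totals([4, 1, -1, 11, -2, 5, 1]) -> 7  [called from main, line 30]
Origin of each log line:
  1: emitted by main (line 27)
  2: emitted by verify_load (line 8)
  3: emitted by settle_round (line 4)
  4: emitted by verify_load (line 10)
  5: emitted by main (line 29)
  6: emitted by merge_totals (line 15)
  7-13: emitted by merge_totals (line 20)
  14: emitted by merge_totals (line 21)
  15: emitted by main (line 31)
A correct fix: line 18: replace `>=` with `==`.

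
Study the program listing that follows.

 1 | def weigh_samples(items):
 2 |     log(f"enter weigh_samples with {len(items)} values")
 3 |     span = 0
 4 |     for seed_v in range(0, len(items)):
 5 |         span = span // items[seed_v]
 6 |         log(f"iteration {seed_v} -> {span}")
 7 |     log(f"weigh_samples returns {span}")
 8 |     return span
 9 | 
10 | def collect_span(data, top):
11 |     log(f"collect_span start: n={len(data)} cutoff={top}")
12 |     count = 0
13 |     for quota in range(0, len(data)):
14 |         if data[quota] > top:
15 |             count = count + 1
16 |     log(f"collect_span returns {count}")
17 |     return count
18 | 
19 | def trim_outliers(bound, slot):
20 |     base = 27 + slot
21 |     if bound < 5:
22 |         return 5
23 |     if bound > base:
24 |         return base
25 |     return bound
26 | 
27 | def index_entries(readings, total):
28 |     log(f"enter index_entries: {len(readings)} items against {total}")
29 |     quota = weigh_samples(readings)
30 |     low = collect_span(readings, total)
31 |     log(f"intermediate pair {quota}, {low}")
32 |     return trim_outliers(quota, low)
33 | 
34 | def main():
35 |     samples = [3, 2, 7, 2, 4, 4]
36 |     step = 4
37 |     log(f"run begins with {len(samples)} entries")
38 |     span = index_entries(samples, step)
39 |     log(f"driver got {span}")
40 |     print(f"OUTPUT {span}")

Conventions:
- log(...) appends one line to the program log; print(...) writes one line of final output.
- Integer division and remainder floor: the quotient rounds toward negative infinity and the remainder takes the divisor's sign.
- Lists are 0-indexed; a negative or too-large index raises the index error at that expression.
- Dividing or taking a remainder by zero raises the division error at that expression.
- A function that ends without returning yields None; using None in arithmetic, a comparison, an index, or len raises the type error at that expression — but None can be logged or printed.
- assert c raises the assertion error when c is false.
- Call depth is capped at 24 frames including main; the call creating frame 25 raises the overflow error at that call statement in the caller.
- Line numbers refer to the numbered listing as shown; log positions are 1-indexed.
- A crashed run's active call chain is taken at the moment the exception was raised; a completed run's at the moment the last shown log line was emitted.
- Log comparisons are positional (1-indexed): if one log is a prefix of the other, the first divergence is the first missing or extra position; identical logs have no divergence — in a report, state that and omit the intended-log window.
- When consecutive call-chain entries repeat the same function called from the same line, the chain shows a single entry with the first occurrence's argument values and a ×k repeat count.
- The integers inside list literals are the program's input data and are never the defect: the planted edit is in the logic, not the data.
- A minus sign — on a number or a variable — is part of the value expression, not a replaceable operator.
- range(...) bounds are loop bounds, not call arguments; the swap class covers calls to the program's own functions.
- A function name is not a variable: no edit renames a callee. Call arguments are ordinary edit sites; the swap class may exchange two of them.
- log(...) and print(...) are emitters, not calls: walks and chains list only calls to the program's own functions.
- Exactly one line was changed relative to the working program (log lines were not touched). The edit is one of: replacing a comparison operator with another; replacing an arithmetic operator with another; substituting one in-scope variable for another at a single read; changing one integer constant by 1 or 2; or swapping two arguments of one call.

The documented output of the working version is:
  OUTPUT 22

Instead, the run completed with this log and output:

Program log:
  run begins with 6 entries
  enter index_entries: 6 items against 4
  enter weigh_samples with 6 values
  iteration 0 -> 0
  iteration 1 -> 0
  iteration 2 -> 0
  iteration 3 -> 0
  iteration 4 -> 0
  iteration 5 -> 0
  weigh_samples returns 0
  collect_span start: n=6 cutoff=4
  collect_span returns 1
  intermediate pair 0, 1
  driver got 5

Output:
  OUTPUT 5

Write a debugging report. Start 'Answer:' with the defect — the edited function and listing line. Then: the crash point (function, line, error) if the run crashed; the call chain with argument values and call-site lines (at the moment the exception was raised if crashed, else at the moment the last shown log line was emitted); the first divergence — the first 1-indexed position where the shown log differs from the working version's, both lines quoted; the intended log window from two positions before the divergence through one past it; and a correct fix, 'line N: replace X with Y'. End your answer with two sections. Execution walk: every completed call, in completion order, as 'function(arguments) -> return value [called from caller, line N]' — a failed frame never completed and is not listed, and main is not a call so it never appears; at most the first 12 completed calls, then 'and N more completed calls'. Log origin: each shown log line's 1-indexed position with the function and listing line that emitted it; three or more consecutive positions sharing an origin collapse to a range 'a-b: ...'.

Answer: the defect is in weigh_samples at line 5.
Key fact: Log line 4 is where behavior first shows: 'iteration 0 -> 0' appears instead of 'iteration 0 -> 3'.
Call chain: main.
First divergence: position 4 — shown 'iteration 0 -> 0', intended 'iteration 0 -> 3'.
Intended log window:
  2: enter index_entries: 6 items against 4
  3: enter weigh_samples with 6 values
  4: iteration 0 -> 3
  5: iteration 1 -> 5
Execution walk:
  weigh_samples([3, 2, 7, 2, 4, 4]) -> 0  [called from index_entries, line 29]
  collect_span([3, 2, 7, 2, 4, 4], 4) -> 1  [called from index_entries, line 30]
  trim_outliers(0, 1) -> 5  [called from index_entries, line 32]
  index_entries([3, 2, 7, 2, 4, 4], 4) -> 5  [called from main, line 38]
Log origin:
  1: emitted by main (line 37)
  2: emitted by index_entries (line 28)
  3: emitted by weigh_samples (line 2)
  4-9: emitted by weigh_samples (line 6)
  10: emitted by weigh_samples (line 7)
  11: emitted by collect_span (line 11)
  12: emitted by collect_span (line 16)
  13: emitted by index_entries (line 31)
  14: emitted by main (line 39)
A correct fix: line 5: replace `//` with `+`.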